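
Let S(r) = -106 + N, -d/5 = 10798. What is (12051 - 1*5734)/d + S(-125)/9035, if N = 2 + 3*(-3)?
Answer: -12634993/97559930 ≈ -0.12951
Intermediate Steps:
d = -53990 (d = -5*10798 = -53990)
N = -7 (N = 2 - 9 = -7)
S(r) = -113 (S(r) = -106 - 7 = -113)
(12051 - 1*5734)/d + S(-125)/9035 = (12051 - 1*5734)/(-53990) - 113/9035 = (12051 - 5734)*(-1/53990) - 113*1/9035 = 6317*(-1/53990) - 113/9035 = -6317/53990 - 113/9035 = -12634993/97559930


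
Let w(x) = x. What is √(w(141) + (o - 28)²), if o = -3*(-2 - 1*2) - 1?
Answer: √430 ≈ 20.736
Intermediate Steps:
o = 11 (o = -3*(-2 - 2) - 1 = -3*(-4) - 1 = 12 - 1 = 11)
√(w(141) + (o - 28)²) = √(141 + (11 - 28)²) = √(141 + (-17)²) = √(141 + 289) = √430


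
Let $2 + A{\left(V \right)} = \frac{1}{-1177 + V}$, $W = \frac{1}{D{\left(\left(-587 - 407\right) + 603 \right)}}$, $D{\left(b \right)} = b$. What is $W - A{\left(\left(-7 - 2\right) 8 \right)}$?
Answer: $\frac{975860}{488359} \approx 1.9982$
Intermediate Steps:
$W = - \frac{1}{391}$ ($W = \frac{1}{\left(-587 - 407\right) + 603} = \frac{1}{-994 + 603} = \frac{1}{-391} = - \frac{1}{391} \approx -0.0025575$)
$A{\left(V \right)} = -2 + \frac{1}{-1177 + V}$
$W - A{\left(\left(-7 - 2\right) 8 \right)} = - \frac{1}{391} - \frac{2355 - 2 \left(-7 - 2\right) 8}{-1177 + \left(-7 - 2\right) 8} = - \frac{1}{391} - \frac{2355 - 2 \left(\left(-9\right) 8\right)}{-1177 - 72} = - \frac{1}{391} - \frac{2355 - -144}{-1177 - 72} = - \frac{1}{391} - \frac{2355 + 144}{-1249} = - \frac{1}{391} - \left(- \frac{1}{1249}\right) 2499 = - \frac{1}{391} - - \frac{2499}{1249} = - \frac{1}{391} + \frac{2499}{1249} = \frac{975860}{488359}$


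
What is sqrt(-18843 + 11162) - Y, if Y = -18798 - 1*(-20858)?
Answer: -2060 + I*sqrt(7681) ≈ -2060.0 + 87.641*I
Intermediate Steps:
Y = 2060 (Y = -18798 + 20858 = 2060)
sqrt(-18843 + 11162) - Y = sqrt(-18843 + 11162) - 1*2060 = sqrt(-7681) - 2060 = I*sqrt(7681) - 2060 = -2060 + I*sqrt(7681)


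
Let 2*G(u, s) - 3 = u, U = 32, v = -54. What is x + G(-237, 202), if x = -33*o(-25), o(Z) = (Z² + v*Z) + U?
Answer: -66348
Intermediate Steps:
o(Z) = 32 + Z² - 54*Z (o(Z) = (Z² - 54*Z) + 32 = 32 + Z² - 54*Z)
G(u, s) = 3/2 + u/2
x = -66231 (x = -33*(32 + (-25)² - 54*(-25)) = -33*(32 + 625 + 1350) = -33*2007 = -66231)
x + G(-237, 202) = -66231 + (3/2 + (½)*(-237)) = -66231 + (3/2 - 237/2) = -66231 - 117 = -66348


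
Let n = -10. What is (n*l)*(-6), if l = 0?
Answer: 0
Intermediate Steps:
(n*l)*(-6) = -10*0*(-6) = 0*(-6) = 0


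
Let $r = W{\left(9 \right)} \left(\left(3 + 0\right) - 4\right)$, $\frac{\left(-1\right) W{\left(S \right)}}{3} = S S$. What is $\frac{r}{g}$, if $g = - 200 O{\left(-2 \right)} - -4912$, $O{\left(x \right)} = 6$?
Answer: $\frac{243}{3712} \approx 0.065463$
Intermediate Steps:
$W{\left(S \right)} = - 3 S^{2}$ ($W{\left(S \right)} = - 3 S S = - 3 S^{2}$)
$g = 3712$ ($g = \left(-200\right) 6 - -4912 = -1200 + 4912 = 3712$)
$r = 243$ ($r = - 3 \cdot 9^{2} \left(\left(3 + 0\right) - 4\right) = \left(-3\right) 81 \left(3 - 4\right) = \left(-243\right) \left(-1\right) = 243$)
$\frac{r}{g} = \frac{243}{3712}$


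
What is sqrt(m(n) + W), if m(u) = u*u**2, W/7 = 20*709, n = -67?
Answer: I*sqrt(201503) ≈ 448.89*I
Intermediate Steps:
W = 99260 (W = 7*(20*709) = 7*14180 = 99260)
m(u) = u**3
sqrt(m(n) + W) = sqrt((-67)**3 + 99260) = sqrt(-300763 + 99260) = sqrt(-201503) = I*sqrt(201503)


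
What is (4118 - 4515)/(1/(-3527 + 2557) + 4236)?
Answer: -385090/4108919 ≈ -0.093721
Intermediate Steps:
(4118 - 4515)/(1/(-3527 + 2557) + 4236) = -397/(1/(-970) + 4236) = -397/(-1/970 + 4236) = -397/4108919/970 = -397*970/4108919 = -385090/4108919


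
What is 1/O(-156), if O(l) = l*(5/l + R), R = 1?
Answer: -1/151 ≈ -0.0066225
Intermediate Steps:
O(l) = l*(1 + 5/l) (O(l) = l*(5/l + 1) = l*(1 + 5/l))
1/O(-156) = 1/(5 - 156) = 1/(-151) = -1/151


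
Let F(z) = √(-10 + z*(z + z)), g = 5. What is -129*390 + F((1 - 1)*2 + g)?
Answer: -50310 + 2*√10 ≈ -50304.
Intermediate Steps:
F(z) = √(-10 + 2*z²) (F(z) = √(-10 + z*(2*z)) = √(-10 + 2*z²))
-129*390 + F((1 - 1)*2 + g) = -129*390 + √(-10 + 2*((1 - 1)*2 + 5)²) = -50310 + √(-10 + 2*(0*2 + 5)²) = -50310 + √(-10 + 2*(0 + 5)²) = -50310 + √(-10 + 2*5²) = -50310 + √(-10 + 2*25) = -50310 + √(-10 + 50) = -50310 + √40 = -50310 + 2*√10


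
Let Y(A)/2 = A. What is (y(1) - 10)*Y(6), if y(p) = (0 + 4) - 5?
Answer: -132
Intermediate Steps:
Y(A) = 2*A
y(p) = -1 (y(p) = 4 - 5 = -1)
(y(1) - 10)*Y(6) = (-1 - 10)*(2*6) = -11*12 = -132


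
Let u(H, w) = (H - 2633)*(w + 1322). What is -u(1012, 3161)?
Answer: 7266943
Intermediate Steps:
u(H, w) = (-2633 + H)*(1322 + w)
-u(1012, 3161) = -(-3480826 - 2633*3161 + 1322*1012 + 1012*3161) = -(-3480826 - 8322913 + 1337864 + 3198932) = -1*(-7266943) = 7266943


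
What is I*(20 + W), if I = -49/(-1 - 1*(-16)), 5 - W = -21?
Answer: -2254/15 ≈ -150.27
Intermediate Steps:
W = 26 (W = 5 - 1*(-21) = 5 + 21 = 26)
I = -49/15 (I = -49/(-1 + 16) = -49/15 ≈ -3.2667)
I*(20 + W) = -49*(20 + 26)/15 = -49/15*46 = -2254/15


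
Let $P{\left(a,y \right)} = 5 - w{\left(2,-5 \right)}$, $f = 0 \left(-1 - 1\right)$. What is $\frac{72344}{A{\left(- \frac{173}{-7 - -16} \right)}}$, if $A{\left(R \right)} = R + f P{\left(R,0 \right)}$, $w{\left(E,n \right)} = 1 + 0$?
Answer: $- \frac{651096}{173} \approx -3763.6$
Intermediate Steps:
$w{\left(E,n \right)} = 1$
$f = 0$ ($f = 0 \left(-2\right) = 0$)
$P{\left(a,y \right)} = 4$ ($P{\left(a,y \right)} = 5 - 1 = 4$)
$A{\left(R \right)} = R$ ($A{\left(R \right)} = R + 0 \cdot 4 = R + 0 = R$)
$\frac{72344}{A{\left(- \frac{173}{-7 - -16} \right)}} = \frac{72344}{\left(-173\right) \frac{1}{-7 - -16}} = \frac{72344}{\left(-173\right) \frac{1}{-7 + 16}} = \frac{72344}{\left(-173\right) \frac{1}{9}} = \frac{72344}{- \frac{173}{9}} = 72344 \left(- \frac{9}{173}\right) = - \frac{651096}{173}$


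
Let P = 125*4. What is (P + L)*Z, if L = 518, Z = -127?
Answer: -129286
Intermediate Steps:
P = 500
(P + L)*Z = (500 + 518)*(-127) = 1018*(-127) = -129286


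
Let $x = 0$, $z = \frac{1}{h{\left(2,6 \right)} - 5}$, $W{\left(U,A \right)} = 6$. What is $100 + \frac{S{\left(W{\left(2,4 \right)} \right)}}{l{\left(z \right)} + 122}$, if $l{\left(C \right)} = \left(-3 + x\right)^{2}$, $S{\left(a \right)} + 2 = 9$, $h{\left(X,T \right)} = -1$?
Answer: $\frac{13107}{131} \approx 100.05$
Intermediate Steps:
$S{\left(a \right)} = 7$ ($S{\left(a \right)} = -2 + 9 = 7$)
$z = - \frac{1}{6}$ ($z = \frac{1}{-1 - 5} = \frac{1}{-6} = - \frac{1}{6} \approx -0.16667$)
$l{\left(C \right)} = 9$ ($l{\left(C \right)} = \left(-3 + 0\right)^{2} = \left(-3\right)^{2} = 9$)
$100 + \frac{S{\left(W{\left(2,4 \right)} \right)}}{l{\left(z \right)} + 122} = 100 + \frac{7}{9 + 122} = 100 + \frac{7}{131} = \frac{13107}{131}$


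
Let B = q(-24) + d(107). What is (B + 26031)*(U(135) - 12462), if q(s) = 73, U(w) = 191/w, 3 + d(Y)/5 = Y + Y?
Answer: -15228766487/45 ≈ -3.3842e+8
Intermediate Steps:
d(Y) = -15 + 10*Y (d(Y) = -15 + 5*(Y + Y) = -15 + 5*(2*Y) = -15 + 10*Y)
B = 1128 (B = 73 + (-15 + 10*107) = 73 + (-15 + 1070) = 73 + 1055 = 1128)
(B + 26031)*(U(135) - 12462) = (1128 + 26031)*(191/135 - 12462) = 27159*(191*(1/135) - 12462) = 27159*(191/135 - 12462) = 27159*(-1682179/135) = -15228766487/45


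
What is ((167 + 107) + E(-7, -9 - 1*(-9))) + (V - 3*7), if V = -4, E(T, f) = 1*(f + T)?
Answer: 242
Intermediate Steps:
E(T, f) = T + f (E(T, f) = 1*(T + f) = T + f)
((167 + 107) + E(-7, -9 - 1*(-9))) + (V - 3*7) = ((167 + 107) + (-7 + (-9 - 1*(-9)))) + (-4 - 3*7) = (274 + (-7 + (-9 + 9))) + (-4 - 21) = (274 + (-7 + 0)) - 25 = (274 - 7) - 25 = 267 - 25 = 242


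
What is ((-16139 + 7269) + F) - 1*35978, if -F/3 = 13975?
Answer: -86773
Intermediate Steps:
F = -41925 (F = -3*13975 = -41925)
((-16139 + 7269) + F) - 1*35978 = ((-16139 + 7269) - 41925) - 1*35978 = (-8870 - 41925) - 35978 = -50795 - 35978 = -86773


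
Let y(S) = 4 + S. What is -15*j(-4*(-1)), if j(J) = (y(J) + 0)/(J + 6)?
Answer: -12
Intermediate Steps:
j(J) = (4 + J)/(6 + J) (j(J) = ((4 + J) + 0)/(J + 6) = (4 + J)/(6 + J))
-15*j(-4*(-1)) = -15*(4 - 4*(-1))/(6 - 4*(-1)) = -15*(4 + 4)/(6 + 4) = -15*8/10 = -3*8/2 = -15*⅘ = -12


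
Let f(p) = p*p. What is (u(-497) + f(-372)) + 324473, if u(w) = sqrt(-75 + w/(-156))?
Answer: 462857 + I*sqrt(436917)/78 ≈ 4.6286e+5 + 8.4743*I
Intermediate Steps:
f(p) = p**2
u(w) = sqrt(-75 - w/156) (u(w) = sqrt(-75 + w*(-1/156)) = sqrt(-75 - w/156))
(u(-497) + f(-372)) + 324473 = (sqrt(-456300 - 39*(-497))/78 + (-372)**2) + 324473 = (sqrt(-456300 + 19383)/78 + 138384) + 324473 = (sqrt(-436917)/78 + 138384) + 324473 = ((I*sqrt(436917))/78 + 138384) + 324473 = (I*sqrt(436917)/78 + 138384) + 324473 = (138384 + I*sqrt(436917)/78) + 324473 = 462857 + I*sqrt(436917)/78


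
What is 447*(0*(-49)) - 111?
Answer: -111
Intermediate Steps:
447*(0*(-49)) - 111 = 447*0 - 111 = 0 - 111 = -111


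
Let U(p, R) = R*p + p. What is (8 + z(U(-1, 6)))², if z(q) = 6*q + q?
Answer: 1681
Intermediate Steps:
U(p, R) = p + R*p
z(q) = 7*q
(8 + z(U(-1, 6)))² = (8 + 7*(-(1 + 6)))² = (8 + 7*(-1*7))² = (8 + 7*(-7))² = (8 - 49)² = (-41)² = 1681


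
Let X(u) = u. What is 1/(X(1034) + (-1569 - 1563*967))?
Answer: -1/1511956 ≈ -6.6139e-7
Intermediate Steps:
1/(X(1034) + (-1569 - 1563*967)) = 1/(1034 + (-1569 - 1563*967)) = 1/(1034 + (-1569 - 1511421)) = 1/(1034 - 1512990) = 1/(-1511956) = -1/1511956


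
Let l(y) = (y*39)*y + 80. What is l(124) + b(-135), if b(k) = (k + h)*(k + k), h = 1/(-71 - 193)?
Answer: 27992581/44 ≈ 6.3620e+5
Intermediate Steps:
h = -1/264 (h = 1/(-264) = -1/264 ≈ -0.0037879)
l(y) = 80 + 39*y² (l(y) = (39*y)*y + 80 = 39*y² + 80 = 80 + 39*y²)
b(k) = 2*k*(-1/264 + k) (b(k) = (k - 1/264)*(k + k) = (-1/264 + k)*(2*k) = 2*k*(-1/264 + k))
l(124) + b(-135) = (80 + 39*124²) + (1/132)*(-135)*(-1 + 264*(-135)) = (80 + 39*15376) + (1/132)*(-135)*(-1 - 35640) = (80 + 599664) + (1/132)*(-135)*(-35641) = 599744 + 1603845/44 = 27992581/44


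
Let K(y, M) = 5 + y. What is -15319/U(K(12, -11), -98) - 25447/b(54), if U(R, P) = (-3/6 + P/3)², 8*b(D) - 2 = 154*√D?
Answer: -172534968272/12678854165 - 23513028*√6/320165 ≈ -193.50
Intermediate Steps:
b(D) = ¼ + 77*√D/4 (b(D) = ¼ + (154*√D)/8 = ¼ + 77*√D/4)
U(R, P) = (-½ + P/3)² (U(R, P) = (-3*⅙ + P*(⅓))² = (-½ + P/3)²)
-15319/U(K(12, -11), -98) - 25447/b(54) = -15319*36/(-3 + 2*(-98))² - 25447/(¼ + 77*√54/4) = -15319*36/(-3 - 196)² - 25447/(¼ + 77*(3*√6)/4) = -15319/((1/36)*(-199)²) - 25447/(¼ + 231*√6/4) = -15319/((1/36)*39601) - 25447/(¼ + 231*√6/4) = -15319/39601/36 - 25447/(¼ + 231*√6/4) = -15319*36/39601 - 25447/(¼ + 231*√6/4) = -551484/39601 - 25447/(¼ + 231*√6/4)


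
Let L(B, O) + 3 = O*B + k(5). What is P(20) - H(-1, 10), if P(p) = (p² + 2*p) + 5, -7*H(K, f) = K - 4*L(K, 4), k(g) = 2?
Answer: 3134/7 ≈ 447.71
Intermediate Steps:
L(B, O) = -1 + B*O (L(B, O) = -3 + (O*B + 2) = -3 + (B*O + 2) = -3 + (2 + B*O) = -1 + B*O)
H(K, f) = -4/7 + 15*K/7 (H(K, f) = -(K - 4*(-1 + K*4))/7 = -(K - 4*(-1 + 4*K))/7 = -(K + (4 - 16*K))/7 = -(4 - 15*K)/7 = -4/7 + 15*K/7)
P(p) = 5 + p² + 2*p
P(20) - H(-1, 10) = (5 + 20² + 2*20) - (-4/7 + (15/7)*(-1)) = (5 + 400 + 40) - (-4/7 - 15/7) = 445 - 1*(-19/7) = 445 + 19/7 = 3134/7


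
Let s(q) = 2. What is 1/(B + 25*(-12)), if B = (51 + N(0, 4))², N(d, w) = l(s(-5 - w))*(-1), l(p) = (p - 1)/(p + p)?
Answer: 16/36409 ≈ 0.00043945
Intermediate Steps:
l(p) = (-1 + p)/(2*p) (l(p) = (-1 + p)/((2*p)) = (-1 + p)*(1/(2*p)) = (-1 + p)/(2*p))
N(d, w) = -¼ (N(d, w) = ((½)*(-1 + 2)/2)*(-1) = ((½)*(½)*1)*(-1) = (¼)*(-1) = -¼)
B = 41209/16 (B = (51 - ¼)² = (203/4)² = 41209/16 ≈ 2575.6)
1/(B + 25*(-12)) = 1/(41209/16 + 25*(-12)) = 1/(41209/16 - 300) = 1/(36409/16) = 16/36409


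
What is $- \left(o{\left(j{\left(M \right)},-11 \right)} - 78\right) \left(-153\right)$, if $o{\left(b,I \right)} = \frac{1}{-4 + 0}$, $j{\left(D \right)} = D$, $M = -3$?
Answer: $- \frac{47889}{4} \approx -11972.0$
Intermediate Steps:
$o{\left(b,I \right)} = - \frac{1}{4}$ ($o{\left(b,I \right)} = \frac{1}{-4} = - \frac{1}{4}$)
$- \left(o{\left(j{\left(M \right)},-11 \right)} - 78\right) \left(-153\right) = - \left(- \frac{1}{4} - 78\right) \left(-153\right) = - \frac{\left(-313\right) \left(-153\right)}{4} = \left(-1\right) \frac{47889}{4} = - \frac{47889}{4}$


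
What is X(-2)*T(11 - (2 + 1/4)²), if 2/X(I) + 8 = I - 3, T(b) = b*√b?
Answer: -95*√95/416 ≈ -2.2258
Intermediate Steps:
T(b) = b^(3/2)
X(I) = 2/(-11 + I) (X(I) = 2/(-8 + (I - 3)) = 2/(-8 + (-3 + I)) = 2/(-11 + I))
X(-2)*T(11 - (2 + 1/4)²) = (2/(-11 - 2))*(11 - (2 + 1/4)²)^(3/2) = (2/(-13))*(11 - (2 + ¼)²)^(3/2) = (2*(-1/13))*(11 - (9/4)²)^(3/2) = -2*(11 - 1*81/16)^(3/2)/13 = -2*(11 - 81/16)^(3/2)/13 = -95*√95/416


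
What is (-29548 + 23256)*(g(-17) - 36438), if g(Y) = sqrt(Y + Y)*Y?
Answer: 229267896 + 106964*I*sqrt(34) ≈ 2.2927e+8 + 6.237e+5*I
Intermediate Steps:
g(Y) = sqrt(2)*Y**(3/2) (g(Y) = sqrt(2*Y)*Y = (sqrt(2)*sqrt(Y))*Y = sqrt(2)*Y**(3/2))
(-29548 + 23256)*(g(-17) - 36438) = (-29548 + 23256)*(sqrt(2)*(-17)**(3/2) - 36438) = -6292*(sqrt(2)*(-17*I*sqrt(17)) - 36438) = -6292*(-17*I*sqrt(34) - 36438) = -6292*(-36438 - 17*I*sqrt(34)) = 229267896 + 106964*I*sqrt(34)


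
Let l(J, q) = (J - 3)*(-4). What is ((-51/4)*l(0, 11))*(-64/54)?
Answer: 544/3 ≈ 181.33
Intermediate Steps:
l(J, q) = 12 - 4*J (l(J, q) = (-3 + J)*(-4) = 12 - 4*J)
((-51/4)*l(0, 11))*(-64/54) = ((-51/4)*(12 - 4*0))*(-64/54) = ((-51*1/4)*(12 + 0))*(-64*1/54) = -51/4*12*(-32/27) = -153*(-32/27) = 544/3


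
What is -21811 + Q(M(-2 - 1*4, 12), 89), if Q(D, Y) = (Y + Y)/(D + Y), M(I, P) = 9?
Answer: -1068650/49 ≈ -21809.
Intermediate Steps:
Q(D, Y) = 2*Y/(D + Y) (Q(D, Y) = (2*Y)/(D + Y) = 2*Y/(D + Y))
-21811 + Q(M(-2 - 1*4, 12), 89) = -21811 + 2*89/(9 + 89) = -21811 + 2*89/98 = -21811 + 2*89*(1/98) = -21811 + 89/49 = -1068650/49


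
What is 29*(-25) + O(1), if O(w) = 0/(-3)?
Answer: -725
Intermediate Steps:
O(w) = 0 (O(w) = 0*(-⅓) = 0)
29*(-25) + O(1) = 29*(-25) + 0 = -725 + 0 = -725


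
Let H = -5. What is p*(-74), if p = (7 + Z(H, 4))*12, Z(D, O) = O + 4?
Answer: -13320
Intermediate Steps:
Z(D, O) = 4 + O
p = 180 (p = (7 + (4 + 4))*12 = (7 + 8)*12 = 15*12 = 180)
p*(-74) = 180*(-74) = -13320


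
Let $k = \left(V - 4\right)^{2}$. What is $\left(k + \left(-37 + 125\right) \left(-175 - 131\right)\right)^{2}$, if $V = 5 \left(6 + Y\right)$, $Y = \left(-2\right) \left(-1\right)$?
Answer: $656999424$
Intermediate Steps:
$Y = 2$
$V = 40$ ($V = 5 \left(6 + 2\right) = 5 \cdot 8 = 40$)
$k = 1296$ ($k = \left(40 - 4\right)^{2} = 36^{2} = 1296$)
$\left(k + \left(-37 + 125\right) \left(-175 - 131\right)\right)^{2} = \left(1296 + \left(-37 + 125\right) \left(-175 - 131\right)\right)^{2} = \left(1296 + 88 \left(-306\right)\right)^{2} = \left(1296 - 26928\right)^{2} = \left(-25632\right)^{2} = 656999424$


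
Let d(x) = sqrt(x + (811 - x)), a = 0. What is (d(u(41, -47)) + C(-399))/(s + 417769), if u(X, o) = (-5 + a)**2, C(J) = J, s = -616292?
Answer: 399/198523 - sqrt(811)/198523 ≈ 0.0018664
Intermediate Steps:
u(X, o) = 25 (u(X, o) = (-5 + 0)**2 = (-5)**2 = 25)
d(x) = sqrt(811)
(d(u(41, -47)) + C(-399))/(s + 417769) = (sqrt(811) - 399)/(-616292 + 417769) = (-399 + sqrt(811))/(-198523) = (-399 + sqrt(811))*(-1/198523) = 399/198523 - sqrt(811)/198523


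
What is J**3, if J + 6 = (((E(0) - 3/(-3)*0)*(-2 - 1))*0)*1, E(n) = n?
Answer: -216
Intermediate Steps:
J = -6 (J = -6 + (((0 - 3/(-3)*0)*(-2 - 1))*0)*1 = -6 + (((0 - 3*(-1)/3*0)*(-3))*0)*1 = -6 + (((0 - 1*(-1)*0)*(-3))*0)*1 = -6 + (((0 + 1*0)*(-3))*0)*1 = -6 + (((0 + 0)*(-3))*0)*1 = -6 + ((0*(-3))*0)*1 = -6 + (0*0)*1 = -6 + 0*1 = -6 + 0 = -6)
J**3 = (-6)**3 = -216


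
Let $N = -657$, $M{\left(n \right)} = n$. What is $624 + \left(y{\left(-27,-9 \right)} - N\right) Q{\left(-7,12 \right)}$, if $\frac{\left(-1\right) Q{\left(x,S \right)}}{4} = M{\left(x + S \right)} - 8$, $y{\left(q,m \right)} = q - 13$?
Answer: $8028$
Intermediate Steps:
$y{\left(q,m \right)} = -13 + q$
$Q{\left(x,S \right)} = 32 - 4 S - 4 x$ ($Q{\left(x,S \right)} = - 4 \left(\left(x + S\right) - 8\right) = - 4 \left(\left(S + x\right) - 8\right) = - 4 \left(-8 + S + x\right) = 32 - 4 S - 4 x$)
$624 + \left(y{\left(-27,-9 \right)} - N\right) Q{\left(-7,12 \right)} = 624 + \left(\left(-13 - 27\right) - -657\right) \left(32 - 48 - -28\right) = 624 + \left(-40 + 657\right) \left(32 - 48 + 28\right) = 624 + 617 \cdot 12 = 624 + 7404 = 8028$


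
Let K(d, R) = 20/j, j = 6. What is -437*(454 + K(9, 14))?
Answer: -599564/3 ≈ -1.9985e+5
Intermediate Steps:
K(d, R) = 10/3 (K(d, R) = 20/6 = 20*(⅙) = 10/3)
-437*(454 + K(9, 14)) = -437*(454 + 10/3) = -437*1372/3 = -599564/3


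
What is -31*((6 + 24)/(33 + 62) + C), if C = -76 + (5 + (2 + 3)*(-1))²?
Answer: 44578/19 ≈ 2346.2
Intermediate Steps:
C = -76 (C = -76 + (5 + 5*(-1))² = -76 + (5 - 5)² = -76 + 0² = -76 + 0 = -76)
-31*((6 + 24)/(33 + 62) + C) = -31*((6 + 24)/(33 + 62) - 76) = -31*(30/95 - 76) = -31*(30*(1/95) - 76) = -31*(6/19 - 76) = -31*(-1438/19) = 44578/19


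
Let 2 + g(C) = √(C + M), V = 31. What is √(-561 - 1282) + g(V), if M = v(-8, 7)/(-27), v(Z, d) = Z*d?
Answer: -2 + √2679/9 + I*√1843 ≈ 3.751 + 42.93*I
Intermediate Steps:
M = 56/27 (M = -8*7/(-27) = -56*(-1/27) = 56/27 ≈ 2.0741)
g(C) = -2 + √(56/27 + C) (g(C) = -2 + √(C + 56/27) = -2 + √(56/27 + C))
√(-561 - 1282) + g(V) = √(-561 - 1282) + (-2 + √(168 + 81*31)/9) = √(-1843) + (-2 + √(168 + 2511)/9) = I*√1843 + (-2 + √2679/9) = -2 + √2679/9 + I*√1843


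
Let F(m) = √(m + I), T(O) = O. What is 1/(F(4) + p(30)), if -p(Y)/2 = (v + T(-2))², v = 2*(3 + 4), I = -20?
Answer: -18/5185 - I/20740 ≈ -0.0034716 - 4.8216e-5*I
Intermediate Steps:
v = 14 (v = 2*7 = 14)
F(m) = √(-20 + m) (F(m) = √(m - 20) = √(-20 + m))
p(Y) = -288 (p(Y) = -2*(14 - 2)² = -2*12² = -2*144 = -288)
1/(F(4) + p(30)) = 1/(√(-20 + 4) - 288) = 1/(√(-16) - 288) = 1/(4*I - 288) = 1/(-288 + 4*I) = (-288 - 4*I)/82960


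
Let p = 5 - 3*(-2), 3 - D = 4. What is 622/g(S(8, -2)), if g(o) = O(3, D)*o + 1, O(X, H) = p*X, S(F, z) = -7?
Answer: -311/115 ≈ -2.7043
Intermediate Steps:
D = -1 (D = 3 - 1*4 = 3 - 4 = -1)
p = 11 (p = 5 + 6 = 11)
O(X, H) = 11*X
g(o) = 1 + 33*o (g(o) = (11*3)*o + 1 = 33*o + 1 = 1 + 33*o)
622/g(S(8, -2)) = 622/(1 + 33*(-7)) = 622/(1 - 231) = 622/(-230) = 622*(-1/230) = -311/115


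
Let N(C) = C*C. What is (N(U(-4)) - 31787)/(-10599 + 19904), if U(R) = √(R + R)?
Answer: -6359/1861 ≈ -3.4170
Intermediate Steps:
U(R) = √2*√R (U(R) = √(2*R) = √2*√R)
N(C) = C²
(N(U(-4)) - 31787)/(-10599 + 19904) = ((√2*√(-4))² - 31787)/(-10599 + 19904) = ((√2*(2*I))² - 31787)/9305 = ((2*I*√2)² - 31787)*(1/9305) = (-8 - 31787)*(1/9305) = -31795*1/9305 = -6359/1861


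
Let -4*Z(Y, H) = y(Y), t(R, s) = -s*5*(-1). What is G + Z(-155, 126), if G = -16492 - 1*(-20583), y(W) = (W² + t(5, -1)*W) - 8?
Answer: -2107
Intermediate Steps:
t(R, s) = 5*s (t(R, s) = -5*s*(-1) = -(-5)*s = 5*s)
y(W) = -8 + W² - 5*W (y(W) = (W² + (5*(-1))*W) - 8 = (W² - 5*W) - 8 = -8 + W² - 5*W)
Z(Y, H) = 2 - Y²/4 + 5*Y/4 (Z(Y, H) = -(-8 + Y² - 5*Y)/4 = 2 - Y²/4 + 5*Y/4)
G = 4091 (G = -16492 + 20583 = 4091)
G + Z(-155, 126) = 4091 + (2 - ¼*(-155)² + (5/4)*(-155)) = 4091 + (2 - ¼*24025 - 775/4) = 4091 + (2 - 24025/4 - 775/4) = 4091 - 6198 = -2107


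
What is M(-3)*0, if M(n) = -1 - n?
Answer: 0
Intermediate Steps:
M(-3)*0 = (-1 - 1*(-3))*0 = (-1 + 3)*0 = 2*0 = 0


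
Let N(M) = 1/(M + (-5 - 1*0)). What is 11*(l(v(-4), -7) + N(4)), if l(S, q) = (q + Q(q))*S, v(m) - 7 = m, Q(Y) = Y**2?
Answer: 1375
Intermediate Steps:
v(m) = 7 + m
N(M) = 1/(-5 + M) (N(M) = 1/(M + (-5 + 0)) = 1/(M - 5) = 1/(-5 + M))
l(S, q) = S*(q + q**2) (l(S, q) = (q + q**2)*S = S*(q + q**2))
11*(l(v(-4), -7) + N(4)) = 11*((7 - 4)*(-7)*(1 - 7) + 1/(-5 + 4)) = 11*(3*(-7)*(-6) + 1/(-1)) = 11*(126 - 1) = 11*125 = 1375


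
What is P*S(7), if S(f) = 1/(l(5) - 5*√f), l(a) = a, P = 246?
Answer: -41/5 - 41*√7/5 ≈ -29.895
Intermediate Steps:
S(f) = 1/(5 - 5*√f)
P*S(7) = 246*(-1/(-5 + 5*√7)) = -246/(-5 + 5*√7)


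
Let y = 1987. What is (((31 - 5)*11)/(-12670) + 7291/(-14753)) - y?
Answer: -185753824849/93460255 ≈ -1987.5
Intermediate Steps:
(((31 - 5)*11)/(-12670) + 7291/(-14753)) - y = (((31 - 5)*11)/(-12670) + 7291/(-14753)) - 1*1987 = ((26*11)*(-1/12670) + 7291*(-1/14753)) - 1987 = (286*(-1/12670) - 7291/14753) - 1987 = (-143/6335 - 7291/14753) - 1987 = -48298164/93460255 - 1987 = -185753824849/93460255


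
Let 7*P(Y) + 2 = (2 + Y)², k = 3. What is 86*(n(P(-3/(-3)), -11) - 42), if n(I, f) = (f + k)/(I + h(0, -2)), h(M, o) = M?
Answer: -4300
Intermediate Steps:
P(Y) = -2/7 + (2 + Y)²/7
n(I, f) = (3 + f)/I (n(I, f) = (f + 3)/(I + 0) = (3 + f)/I)
86*(n(P(-3/(-3)), -11) - 42) = 86*((3 - 11)/(-2/7 + (2 - 3/(-3))²/7) - 42) = 86*(-8/(-2/7 + (2 - 3*(-⅓))²/7) - 42) = 86*(-8/(-2/7 + (2 + 1)²/7) - 42) = 86*(-8/(-2/7 + (⅐)*3²) - 42) = 86*(-8/(-2/7 + (⅐)*9) - 42) = 86*(-8/(-2/7 + 9/7) - 42) = 86*(-8/1 - 42) = 86*(1*(-8) - 42) = 86*(-8 - 42) = 86*(-50) = -4300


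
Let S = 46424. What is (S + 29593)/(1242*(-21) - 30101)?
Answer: -76017/56183 ≈ -1.3530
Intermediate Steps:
(S + 29593)/(1242*(-21) - 30101) = (46424 + 29593)/(1242*(-21) - 30101) = 76017/(-26082 - 30101) = 76017/(-56183) = 76017*(-1/56183) = -76017/56183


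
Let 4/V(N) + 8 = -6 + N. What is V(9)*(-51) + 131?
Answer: 859/5 ≈ 171.80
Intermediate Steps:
V(N) = 4/(-14 + N) (V(N) = 4/(-8 + (-6 + N)) = 4/(-14 + N))
V(9)*(-51) + 131 = (4/(-14 + 9))*(-51) + 131 = (4/(-5))*(-51) + 131 = (4*(-1/5))*(-51) + 131 = -4/5*(-51) + 131 = 204/5 + 131 = 859/5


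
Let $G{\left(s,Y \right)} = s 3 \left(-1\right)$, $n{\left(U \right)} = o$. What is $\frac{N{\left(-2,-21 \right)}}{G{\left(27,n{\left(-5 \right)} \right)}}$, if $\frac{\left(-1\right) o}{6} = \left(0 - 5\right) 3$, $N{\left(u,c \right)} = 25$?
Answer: $- \frac{25}{81} \approx -0.30864$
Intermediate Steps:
$o = 90$ ($o = - 6 \left(0 - 5\right) 3 = - 6 \left(\left(-5\right) 3\right) = \left(-6\right) \left(-15\right) = 90$)
$n{\left(U \right)} = 90$
$G{\left(s,Y \right)} = - 3 s$ ($G{\left(s,Y \right)} = 3 s \left(-1\right) = - 3 s$)
$\frac{N{\left(-2,-21 \right)}}{G{\left(27,n{\left(-5 \right)} \right)}} = \frac{25}{\left(-3\right) 27} = \frac{25}{-81} = 25 \left(- \frac{1}{81}\right) = - \frac{25}{81}$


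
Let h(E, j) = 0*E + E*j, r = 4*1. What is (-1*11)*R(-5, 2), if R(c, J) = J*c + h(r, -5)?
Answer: 330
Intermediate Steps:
r = 4
h(E, j) = E*j (h(E, j) = 0 + E*j = E*j)
R(c, J) = -20 + J*c (R(c, J) = J*c + 4*(-5) = J*c - 20 = -20 + J*c)
(-1*11)*R(-5, 2) = (-1*11)*(-20 + 2*(-5)) = -11*(-20 - 10) = -11*(-30) = 330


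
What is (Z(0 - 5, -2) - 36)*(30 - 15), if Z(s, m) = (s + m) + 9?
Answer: -510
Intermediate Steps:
Z(s, m) = 9 + m + s (Z(s, m) = (m + s) + 9 = 9 + m + s)
(Z(0 - 5, -2) - 36)*(30 - 15) = ((9 - 2 + (0 - 5)) - 36)*(30 - 15) = ((9 - 2 - 5) - 36)*15 = (2 - 36)*15 = -34*15 = -510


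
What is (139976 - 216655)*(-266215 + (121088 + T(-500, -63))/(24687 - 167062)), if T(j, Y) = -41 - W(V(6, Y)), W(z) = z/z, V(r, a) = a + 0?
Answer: 2906324392050609/142375 ≈ 2.0413e+10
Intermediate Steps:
V(r, a) = a
W(z) = 1
T(j, Y) = -42 (T(j, Y) = -41 - 1*1 = -41 - 1 = -42)
(139976 - 216655)*(-266215 + (121088 + T(-500, -63))/(24687 - 167062)) = (139976 - 216655)*(-266215 + (121088 - 42)/(24687 - 167062)) = -76679*(-266215 + 121046/(-142375)) = -76679*(-266215 + 121046*(-1/142375)) = -76679*(-266215 - 121046/142375) = -76679*(-37902481671/142375) = 2906324392050609/142375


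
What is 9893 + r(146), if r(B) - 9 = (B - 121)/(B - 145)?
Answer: 9927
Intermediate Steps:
r(B) = 9 + (-121 + B)/(-145 + B) (r(B) = 9 + (B - 121)/(B - 145) = 9 + (-121 + B)/(-145 + B))
9893 + r(146) = 9893 + 2*(-713 + 5*146)/(-145 + 146) = 9893 + 2*(-713 + 730)/1 = 9893 + 2*1*17 = 9893 + 34 = 9927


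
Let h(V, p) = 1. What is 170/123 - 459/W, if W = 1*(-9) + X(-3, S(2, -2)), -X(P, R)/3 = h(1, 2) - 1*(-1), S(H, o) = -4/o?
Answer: 19669/615 ≈ 31.982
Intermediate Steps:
X(P, R) = -6 (X(P, R) = -3*(1 - 1*(-1)) = -3*(1 + 1) = -3*2 = -6)
W = -15 (W = 1*(-9) - 6 = -9 - 6 = -15)
170/123 - 459/W = 170/123 - 459/(-15) = 170*(1/123) - 459*(-1/15) = 170/123 + 153/5 = 19669/615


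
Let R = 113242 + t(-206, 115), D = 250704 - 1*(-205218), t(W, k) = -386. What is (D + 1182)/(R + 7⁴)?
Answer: 152368/38419 ≈ 3.9660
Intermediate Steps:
D = 455922 (D = 250704 + 205218 = 455922)
R = 112856 (R = 113242 - 386 = 112856)
(D + 1182)/(R + 7⁴) = (455922 + 1182)/(112856 + 7⁴) = 457104/(112856 + 2401) = 457104/115257 = 457104*(1/115257) = 152368/38419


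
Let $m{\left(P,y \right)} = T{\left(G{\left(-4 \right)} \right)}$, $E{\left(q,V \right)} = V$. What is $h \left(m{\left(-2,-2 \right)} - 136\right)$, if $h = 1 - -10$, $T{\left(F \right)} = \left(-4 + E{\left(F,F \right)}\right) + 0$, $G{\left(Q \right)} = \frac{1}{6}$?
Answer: $- \frac{9229}{6} \approx -1538.2$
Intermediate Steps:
$G{\left(Q \right)} = \frac{1}{6}$
$T{\left(F \right)} = -4 + F$ ($T{\left(F \right)} = \left(-4 + F\right) + 0 = -4 + F$)
$m{\left(P,y \right)} = - \frac{23}{6}$ ($m{\left(P,y \right)} = -4 + \frac{1}{6} = - \frac{23}{6}$)
$h = 11$ ($h = 1 + 10 = 11$)
$h \left(m{\left(-2,-2 \right)} - 136\right) = 11 \left(- \frac{23}{6} - 136\right) = 11 \left(- \frac{839}{6}\right) = - \frac{9229}{6}$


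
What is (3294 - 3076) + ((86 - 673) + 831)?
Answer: 462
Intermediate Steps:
(3294 - 3076) + ((86 - 673) + 831) = 218 + (-587 + 831) = 218 + 244 = 462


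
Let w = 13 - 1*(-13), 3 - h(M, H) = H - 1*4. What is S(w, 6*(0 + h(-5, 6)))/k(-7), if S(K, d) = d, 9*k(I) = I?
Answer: -54/7 ≈ -7.7143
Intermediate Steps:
h(M, H) = 7 - H (h(M, H) = 3 - (H - 1*4) = 3 - (H - 4) = 3 - (-4 + H) = 3 + (4 - H) = 7 - H)
k(I) = I/9
w = 26 (w = 13 + 13 = 26)
S(w, 6*(0 + h(-5, 6)))/k(-7) = (6*(0 + (7 - 1*6)))/(((⅑)*(-7))) = (6*(0 + (7 - 6)))/(-7/9) = (6*(0 + 1))*(-9/7) = (6*1)*(-9/7) = 6*(-9/7) = -54/7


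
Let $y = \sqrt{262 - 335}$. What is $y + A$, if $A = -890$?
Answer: $-890 + i \sqrt{73} \approx -890.0 + 8.544 i$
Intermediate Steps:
$y = i \sqrt{73}$ ($y = \sqrt{-73} = i \sqrt{73} \approx 8.544 i$)
$y + A = i \sqrt{73} - 890 = -890 + i \sqrt{73}$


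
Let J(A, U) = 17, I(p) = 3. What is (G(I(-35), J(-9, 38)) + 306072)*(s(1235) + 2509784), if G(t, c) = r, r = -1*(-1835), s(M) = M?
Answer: 773160327233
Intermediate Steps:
r = 1835
G(t, c) = 1835
(G(I(-35), J(-9, 38)) + 306072)*(s(1235) + 2509784) = (1835 + 306072)*(1235 + 2509784) = 307907*2511019 = 773160327233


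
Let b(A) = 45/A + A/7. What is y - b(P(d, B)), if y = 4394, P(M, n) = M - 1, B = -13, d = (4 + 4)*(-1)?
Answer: 30802/7 ≈ 4400.3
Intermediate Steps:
d = -8 (d = 8*(-1) = -8)
P(M, n) = -1 + M
b(A) = 45/A + A/7 (b(A) = 45/A + A*(1/7) = 45/A + A/7)
y - b(P(d, B)) = 4394 - (45/(-1 - 8) + (-1 - 8)/7) = 4394 - (45/(-9) + (1/7)*(-9)) = 4394 - (45*(-1/9) - 9/7) = 4394 - (-5 - 9/7) = 4394 - 1*(-44/7) = 4394 + 44/7 = 30802/7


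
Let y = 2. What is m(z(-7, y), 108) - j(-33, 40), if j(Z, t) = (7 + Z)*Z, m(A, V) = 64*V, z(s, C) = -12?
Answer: 6054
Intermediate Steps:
j(Z, t) = Z*(7 + Z)
m(z(-7, y), 108) - j(-33, 40) = 64*108 - (-33)*(7 - 33) = 6912 - (-33)*(-26) = 6912 - 1*858 = 6912 - 858 = 6054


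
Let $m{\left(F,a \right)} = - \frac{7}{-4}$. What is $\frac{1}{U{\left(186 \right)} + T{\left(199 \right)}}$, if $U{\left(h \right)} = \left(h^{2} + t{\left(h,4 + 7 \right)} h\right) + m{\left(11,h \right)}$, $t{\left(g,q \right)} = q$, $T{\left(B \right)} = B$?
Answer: $\frac{4}{147371} \approx 2.7142 \cdot 10^{-5}$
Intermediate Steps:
$m{\left(F,a \right)} = \frac{7}{4}$ ($m{\left(F,a \right)} = \left(-7\right) \left(- \frac{1}{4}\right) = \frac{7}{4}$)
$U{\left(h \right)} = \frac{7}{4} + h^{2} + 11 h$ ($U{\left(h \right)} = \left(h^{2} + \left(4 + 7\right) h\right) + \frac{7}{4} = \left(h^{2} + 11 h\right) + \frac{7}{4} = \frac{7}{4} + h^{2} + 11 h$)
$\frac{1}{U{\left(186 \right)} + T{\left(199 \right)}} = \frac{1}{\left(\frac{7}{4} + 186^{2} + 11 \cdot 186\right) + 199} = \frac{1}{\left(\frac{7}{4} + 34596 + 2046\right) + 199} = \frac{1}{\frac{146575}{4} + 199} = \frac{1}{\frac{147371}{4}} = \frac{4}{147371}$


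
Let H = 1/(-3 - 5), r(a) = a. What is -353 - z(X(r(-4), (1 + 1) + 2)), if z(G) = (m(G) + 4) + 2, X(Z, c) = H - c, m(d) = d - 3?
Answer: -2815/8 ≈ -351.88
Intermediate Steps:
H = -⅛ (H = 1/(-8) = -⅛ ≈ -0.12500)
m(d) = -3 + d
X(Z, c) = -⅛ - c
z(G) = 3 + G (z(G) = ((-3 + G) + 4) + 2 = (1 + G) + 2 = 3 + G)
-353 - z(X(r(-4), (1 + 1) + 2)) = -353 - (3 + (-⅛ - ((1 + 1) + 2))) = -353 - (3 + (-⅛ - (2 + 2))) = -353 - (3 + (-⅛ - 1*4)) = -353 - (3 + (-⅛ - 4)) = -353 - (3 - 33/8) = -353 - 1*(-9/8) = -353 + 9/8 = -2815/8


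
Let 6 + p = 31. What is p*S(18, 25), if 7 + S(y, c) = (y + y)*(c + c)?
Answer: 44825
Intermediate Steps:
p = 25 (p = -6 + 31 = 25)
S(y, c) = -7 + 4*c*y (S(y, c) = -7 + (y + y)*(c + c) = -7 + (2*y)*(2*c) = -7 + 4*c*y)
p*S(18, 25) = 25*(-7 + 4*25*18) = 25*(-7 + 1800) = 25*1793 = 44825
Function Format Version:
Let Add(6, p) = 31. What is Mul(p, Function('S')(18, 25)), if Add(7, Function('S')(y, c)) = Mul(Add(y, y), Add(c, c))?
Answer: 44825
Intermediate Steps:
p = 25 (p = Add(-6, 31) = 25)
Function('S')(y, c) = Add(-7, Mul(4, c, y)) (Function('S')(y, c) = Add(-7, Mul(Add(y, y), Add(c, c))) = Add(-7, Mul(Mul(2, y), Mul(2, c))) = Add(-7, Mul(4, c, y)))
Mul(p, Function('S')(18, 25)) = Mul(25, Add(-7, Mul(4, 25, 18))) = Mul(25, Add(-7, 1800)) = Mul(25, 1793) = 44825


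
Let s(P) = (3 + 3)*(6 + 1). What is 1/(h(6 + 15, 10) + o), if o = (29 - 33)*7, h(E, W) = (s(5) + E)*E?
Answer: 1/1295 ≈ 0.00077220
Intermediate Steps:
s(P) = 42 (s(P) = 6*7 = 42)
h(E, W) = E*(42 + E) (h(E, W) = (42 + E)*E = E*(42 + E))
o = -28 (o = -4*7 = -28)
1/(h(6 + 15, 10) + o) = 1/((6 + 15)*(42 + (6 + 15)) - 28) = 1/(21*(42 + 21) - 28) = 1/(21*63 - 28) = 1/(1323 - 28) = 1/1295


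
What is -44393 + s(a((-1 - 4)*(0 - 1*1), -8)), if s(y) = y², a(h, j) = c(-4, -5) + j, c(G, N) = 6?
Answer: -44389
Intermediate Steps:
a(h, j) = 6 + j
-44393 + s(a((-1 - 4)*(0 - 1*1), -8)) = -44393 + (6 - 8)² = -44393 + (-2)² = -44393 + 4 = -44389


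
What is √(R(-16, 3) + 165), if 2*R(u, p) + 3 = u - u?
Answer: √654/2 ≈ 12.787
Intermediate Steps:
R(u, p) = -3/2 (R(u, p) = -3/2 + (u - u)/2 = -3/2 + (½)*0 = -3/2 + 0 = -3/2)
√(R(-16, 3) + 165) = √(-3/2 + 165) = √(327/2) = √654/2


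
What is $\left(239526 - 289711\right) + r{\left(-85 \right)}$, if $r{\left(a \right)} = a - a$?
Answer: $-50185$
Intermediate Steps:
$r{\left(a \right)} = 0$
$\left(239526 - 289711\right) + r{\left(-85 \right)} = \left(239526 - 289711\right) + 0 = -50185 + 0 = -50185$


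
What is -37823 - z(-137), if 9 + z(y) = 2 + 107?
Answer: -37923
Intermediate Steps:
z(y) = 100 (z(y) = -9 + (2 + 107) = -9 + 109 = 100)
-37823 - z(-137) = -37823 - 1*100 = -37823 - 100 = -37923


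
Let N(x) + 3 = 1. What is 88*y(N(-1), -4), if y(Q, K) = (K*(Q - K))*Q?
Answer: 1408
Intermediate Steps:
N(x) = -2 (N(x) = -3 + 1 = -2)
y(Q, K) = K*Q*(Q - K)
88*y(N(-1), -4) = 88*(-4*(-2)*(-2 - 1*(-4))) = 88*(-4*(-2)*(-2 + 4)) = 88*(-4*(-2)*2) = 88*16 = 1408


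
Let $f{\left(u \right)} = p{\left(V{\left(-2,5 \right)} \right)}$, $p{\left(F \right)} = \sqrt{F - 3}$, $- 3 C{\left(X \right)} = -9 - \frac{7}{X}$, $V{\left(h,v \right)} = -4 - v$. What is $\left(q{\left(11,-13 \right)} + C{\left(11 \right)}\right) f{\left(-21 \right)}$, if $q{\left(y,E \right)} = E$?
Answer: $- \frac{646 i \sqrt{3}}{33} \approx - 33.906 i$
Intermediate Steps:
$C{\left(X \right)} = 3 + \frac{7}{3 X}$ ($C{\left(X \right)} = - \frac{-9 - \frac{7}{X}}{3} = 3 + \frac{7}{3 X}$)
$p{\left(F \right)} = \sqrt{-3 + F}$
$f{\left(u \right)} = 2 i \sqrt{3}$ ($f{\left(u \right)} = \sqrt{-3 - 9} = \sqrt{-12} = 2 i \sqrt{3}$)
$\left(q{\left(11,-13 \right)} + C{\left(11 \right)}\right) f{\left(-21 \right)} = \left(-13 + \left(3 + \frac{7}{3 \cdot 11}\right)\right) 2 i \sqrt{3} = \left(-13 + \left(3 + \frac{7}{3} \cdot \frac{1}{11}\right)\right) 2 i \sqrt{3} = \left(-13 + \left(3 + \frac{7}{33}\right)\right) 2 i \sqrt{3} = \left(-13 + \frac{106}{33}\right) 2 i \sqrt{3} = - \frac{323 \cdot 2 i \sqrt{3}}{33} = - \frac{646 i \sqrt{3}}{33}$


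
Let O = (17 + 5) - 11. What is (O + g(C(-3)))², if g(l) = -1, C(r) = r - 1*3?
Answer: 100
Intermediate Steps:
C(r) = -3 + r (C(r) = r - 3 = -3 + r)
O = 11 (O = 22 - 11 = 11)
(O + g(C(-3)))² = (11 - 1)² = 10² = 100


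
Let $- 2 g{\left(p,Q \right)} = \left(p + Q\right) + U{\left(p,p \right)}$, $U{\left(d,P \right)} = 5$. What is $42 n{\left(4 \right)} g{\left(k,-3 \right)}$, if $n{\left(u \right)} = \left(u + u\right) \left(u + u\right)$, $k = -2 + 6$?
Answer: $-8064$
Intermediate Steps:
$k = 4$
$n{\left(u \right)} = 4 u^{2}$ ($n{\left(u \right)} = 2 u 2 u = 4 u^{2}$)
$g{\left(p,Q \right)} = - \frac{5}{2} - \frac{Q}{2} - \frac{p}{2}$ ($g{\left(p,Q \right)} = - \frac{\left(p + Q\right) + 5}{2} = - \frac{\left(Q + p\right) + 5}{2} = - \frac{5 + Q + p}{2} = - \frac{5}{2} - \frac{Q}{2} - \frac{p}{2}$)
$42 n{\left(4 \right)} g{\left(k,-3 \right)} = 42 \cdot 4 \cdot 4^{2} \left(- \frac{5}{2} - - \frac{3}{2} - 2\right) = 42 \cdot 4 \cdot 16 \left(- \frac{5}{2} + \frac{3}{2} - 2\right) = 42 \cdot 64 \left(-3\right) = 2688 \left(-3\right) = -8064$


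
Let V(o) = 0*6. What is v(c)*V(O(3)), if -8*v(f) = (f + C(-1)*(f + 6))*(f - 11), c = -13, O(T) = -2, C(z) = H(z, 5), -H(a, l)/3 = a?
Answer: 0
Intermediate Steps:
H(a, l) = -3*a
C(z) = -3*z
V(o) = 0
v(f) = -(-11 + f)*(18 + 4*f)/8 (v(f) = -(f + (-3*(-1))*(f + 6))*(f - 11)/8 = -(f + 3*(6 + f))*(-11 + f)/8 = -(f + (18 + 3*f))*(-11 + f)/8 = -(18 + 4*f)*(-11 + f)/8 = -(-11 + f)*(18 + 4*f)/8)
v(c)*V(O(3)) = (99/4 - ½*(-13)² + (13/4)*(-13))*0 = (99/4 - ½*169 - 169/4)*0 = (99/4 - 169/2 - 169/4)*0 = -102*0 = 0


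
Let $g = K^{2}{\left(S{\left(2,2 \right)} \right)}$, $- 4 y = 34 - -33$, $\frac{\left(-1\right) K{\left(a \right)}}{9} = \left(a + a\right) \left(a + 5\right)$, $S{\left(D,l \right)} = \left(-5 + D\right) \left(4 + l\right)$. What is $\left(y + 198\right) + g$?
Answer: $\frac{70964501}{4} \approx 1.7741 \cdot 10^{7}$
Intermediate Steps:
$K{\left(a \right)} = - 18 a \left(5 + a\right)$ ($K{\left(a \right)} = - 9 \left(a + a\right) \left(a + 5\right) = - 9 \cdot 2 a \left(5 + a\right) = - 18 a \left(5 + a\right)$)
$y = - \frac{67}{4}$ ($y = - \frac{34 - -33}{4} = - \frac{34 + 33}{4} = \left(- \frac{1}{4}\right) 67 = - \frac{67}{4} \approx -16.75$)
$g = 17740944$ ($g = \left(- 18 \left(-20 - 10 + 4 \cdot 2 + 2 \cdot 2\right) \left(5 + \left(-20 - 10 + 4 \cdot 2 + 2 \cdot 2\right)\right)\right)^{2} = \left(- 18 \left(-20 - 10 + 8 + 4\right) \left(5 + \left(-20 - 10 + 8 + 4\right)\right)\right)^{2} = \left(\left(-18\right) \left(-18\right) \left(5 - 18\right)\right)^{2} = \left(\left(-18\right) \left(-18\right) \left(-13\right)\right)^{2} = \left(-4212\right)^{2} = 17740944$)
$\left(y + 198\right) + g = \left(- \frac{67}{4} + 198\right) + 17740944 = \frac{725}{4} + 17740944 = \frac{70964501}{4}$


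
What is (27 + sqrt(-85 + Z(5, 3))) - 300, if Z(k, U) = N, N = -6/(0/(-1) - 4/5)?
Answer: -273 + I*sqrt(310)/2 ≈ -273.0 + 8.8034*I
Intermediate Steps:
N = 15/2 (N = -6/(0*(-1) - 4*1/5) = -6/(0 - 4/5) = -6/(-4/5) = -6*(-5/4) = 15/2 ≈ 7.5000)
Z(k, U) = 15/2
(27 + sqrt(-85 + Z(5, 3))) - 300 = (27 + sqrt(-85 + 15/2)) - 300 = (27 + sqrt(-155/2)) - 300 = (27 + I*sqrt(310)/2) - 300 = -273 + I*sqrt(310)/2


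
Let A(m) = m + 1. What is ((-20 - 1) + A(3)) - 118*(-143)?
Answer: 16857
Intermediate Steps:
A(m) = 1 + m
((-20 - 1) + A(3)) - 118*(-143) = ((-20 - 1) + (1 + 3)) - 118*(-143) = (-21 + 4) + 16874 = -17 + 16874 = 16857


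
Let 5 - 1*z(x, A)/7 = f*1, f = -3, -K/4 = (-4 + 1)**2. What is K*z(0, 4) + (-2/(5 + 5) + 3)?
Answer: -10066/5 ≈ -2013.2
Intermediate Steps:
K = -36 (K = -4*(-4 + 1)**2 = -4*(-3)**2 = -4*9 = -36)
z(x, A) = 56 (z(x, A) = 35 - (-21) = 35 - 7*(-3) = 35 + 21 = 56)
K*z(0, 4) + (-2/(5 + 5) + 3) = -36*56 + (-2/(5 + 5) + 3) = -2016 + (-2/10 + 3) = -2016 + (-2*1/10 + 3) = -2016 + (-1/5 + 3) = -2016 + 14/5 = -10066/5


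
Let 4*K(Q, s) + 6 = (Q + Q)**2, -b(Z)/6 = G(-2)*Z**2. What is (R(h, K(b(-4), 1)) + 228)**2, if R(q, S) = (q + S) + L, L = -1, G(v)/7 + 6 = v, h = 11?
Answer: 3341212820400625/4 ≈ 8.3530e+14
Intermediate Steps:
G(v) = -42 + 7*v
b(Z) = 336*Z**2 (b(Z) = -6*(-42 + 7*(-2))*Z**2 = -6*(-42 - 14)*Z**2 = -(-336)*Z**2 = 336*Z**2)
K(Q, s) = -3/2 + Q**2 (K(Q, s) = -3/2 + (Q + Q)**2/4 = -3/2 + (2*Q)**2/4 = -3/2 + (4*Q**2)/4 = -3/2 + Q**2)
R(q, S) = -1 + S + q (R(q, S) = (q + S) - 1 = (S + q) - 1 = -1 + S + q)
(R(h, K(b(-4), 1)) + 228)**2 = ((-1 + (-3/2 + (336*(-4)**2)**2) + 11) + 228)**2 = ((-1 + (-3/2 + (336*16)**2) + 11) + 228)**2 = ((-1 + (-3/2 + 5376**2) + 11) + 228)**2 = ((-1 + (-3/2 + 28901376) + 11) + 228)**2 = ((-1 + 57802749/2 + 11) + 228)**2 = (57802769/2 + 228)**2 = (57803225/2)**2 = 3341212820400625/4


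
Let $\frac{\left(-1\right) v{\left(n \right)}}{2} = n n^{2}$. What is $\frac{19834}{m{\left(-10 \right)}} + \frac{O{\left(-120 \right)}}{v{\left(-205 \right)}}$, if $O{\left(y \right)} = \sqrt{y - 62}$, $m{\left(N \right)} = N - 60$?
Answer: $- \frac{9917}{35} + \frac{i \sqrt{182}}{17230250} \approx -283.34 + 7.8297 \cdot 10^{-7} i$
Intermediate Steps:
$m{\left(N \right)} = -60 + N$
$v{\left(n \right)} = - 2 n^{3}$ ($v{\left(n \right)} = - 2 n n^{2} = - 2 n^{3}$)
$O{\left(y \right)} = \sqrt{-62 + y}$
$\frac{19834}{m{\left(-10 \right)}} + \frac{O{\left(-120 \right)}}{v{\left(-205 \right)}} = \frac{19834}{-60 - 10} + \frac{\sqrt{-62 - 120}}{\left(-2\right) \left(-205\right)^{3}} = \frac{19834}{-70} + \frac{\sqrt{-182}}{\left(-2\right) \left(-8615125\right)} = 19834 \left(- \frac{1}{70}\right) + \frac{i \sqrt{182}}{17230250} = - \frac{9917}{35} + i \sqrt{182} \cdot \frac{1}{17230250} = - \frac{9917}{35} + \frac{i \sqrt{182}}{17230250}$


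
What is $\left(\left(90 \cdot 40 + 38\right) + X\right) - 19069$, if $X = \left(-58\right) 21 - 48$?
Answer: $-16697$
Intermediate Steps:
$X = -1266$ ($X = -1218 - 48 = -1266$)
$\left(\left(90 \cdot 40 + 38\right) + X\right) - 19069 = \left(\left(90 \cdot 40 + 38\right) - 1266\right) - 19069 = \left(\left(3600 + 38\right) - 1266\right) - 19069 = \left(3638 - 1266\right) - 19069 = 2372 - 19069 = -16697$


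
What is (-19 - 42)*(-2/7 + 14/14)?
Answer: -305/7 ≈ -43.571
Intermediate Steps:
(-19 - 42)*(-2/7 + 14/14) = -61*(-2*⅐ + 14*(1/14)) = -61*(-2/7 + 1) = -61*5/7 = -305/7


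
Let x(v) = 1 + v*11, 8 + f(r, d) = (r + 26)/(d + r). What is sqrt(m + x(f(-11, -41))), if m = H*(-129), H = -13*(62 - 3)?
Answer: sqrt(66824511)/26 ≈ 314.41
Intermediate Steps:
H = -767 (H = -13*59 = -767)
f(r, d) = -8 + (26 + r)/(d + r) (f(r, d) = -8 + (r + 26)/(d + r) = -8 + (26 + r)/(d + r))
m = 98943 (m = -767*(-129) = 98943)
x(v) = 1 + 11*v
sqrt(m + x(f(-11, -41))) = sqrt(98943 + (1 + 11*((26 - 8*(-41) - 7*(-11))/(-41 - 11)))) = sqrt(98943 + (1 + 11*((26 + 328 + 77)/(-52)))) = sqrt(98943 + (1 + 11*(-1/52*431))) = sqrt(98943 + (1 + 11*(-431/52))) = sqrt(98943 + (1 - 4741/52)) = sqrt(98943 - 4689/52) = sqrt(5140347/52) = sqrt(66824511)/26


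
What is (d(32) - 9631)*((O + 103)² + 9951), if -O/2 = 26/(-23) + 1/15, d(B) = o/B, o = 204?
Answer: -24060197112199/119025 ≈ -2.0214e+8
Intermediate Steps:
d(B) = 204/B
O = 734/345 (O = -2*(26/(-23) + 1/15) = -2*(26*(-1/23) + 1*(1/15)) = -2*(-26/23 + 1/15) = -2*(-367/345) = 734/345 ≈ 2.1275)
(d(32) - 9631)*((O + 103)² + 9951) = (204/32 - 9631)*((734/345 + 103)² + 9951) = (204*(1/32) - 9631)*((36269/345)² + 9951) = (51/8 - 9631)*(1315440361/119025 + 9951) = -76997/8*2499858136/119025 = -24060197112199/119025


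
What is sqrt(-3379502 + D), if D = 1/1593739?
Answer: I*sqrt(8583948598415326003)/1593739 ≈ 1838.3*I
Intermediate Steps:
D = 1/1593739 ≈ 6.2745e-7
sqrt(-3379502 + D) = sqrt(-3379502 + 1/1593739) = sqrt(-5386044137977/1593739) = I*sqrt(8583948598415326003)/1593739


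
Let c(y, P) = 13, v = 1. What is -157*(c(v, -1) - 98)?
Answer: 13345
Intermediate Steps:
-157*(c(v, -1) - 98) = -157*(13 - 98) = -157*(-85) = 13345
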